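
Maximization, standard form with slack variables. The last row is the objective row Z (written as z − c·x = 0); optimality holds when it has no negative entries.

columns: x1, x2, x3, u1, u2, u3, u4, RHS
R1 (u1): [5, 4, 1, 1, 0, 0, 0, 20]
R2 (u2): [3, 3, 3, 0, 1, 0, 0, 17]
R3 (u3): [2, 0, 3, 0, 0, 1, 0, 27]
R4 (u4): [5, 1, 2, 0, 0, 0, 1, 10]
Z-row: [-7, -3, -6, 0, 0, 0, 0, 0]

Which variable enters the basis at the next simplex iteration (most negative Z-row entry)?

Negative Z-row entries: x1: -7, x2: -3, x3: -6.
The most negative is -7 in column x1, so x1 enters.

x1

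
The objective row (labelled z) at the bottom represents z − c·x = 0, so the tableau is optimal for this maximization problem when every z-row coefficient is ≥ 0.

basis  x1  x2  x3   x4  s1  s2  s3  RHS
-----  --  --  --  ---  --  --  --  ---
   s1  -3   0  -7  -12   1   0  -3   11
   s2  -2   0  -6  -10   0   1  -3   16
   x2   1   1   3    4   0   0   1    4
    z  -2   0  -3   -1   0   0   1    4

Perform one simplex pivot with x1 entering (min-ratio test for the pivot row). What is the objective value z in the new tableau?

Ratio test on column x1 — row 1: entry -3 ≤ 0; row 2: entry -2 ≤ 0; row 3: 4/1 = 4. Minimum is 4 at row 3 (x2 leaves); pivot element 1.
Pivot on row 3; the z-row RHS becomes 4 − (-2)·4 = 12.

12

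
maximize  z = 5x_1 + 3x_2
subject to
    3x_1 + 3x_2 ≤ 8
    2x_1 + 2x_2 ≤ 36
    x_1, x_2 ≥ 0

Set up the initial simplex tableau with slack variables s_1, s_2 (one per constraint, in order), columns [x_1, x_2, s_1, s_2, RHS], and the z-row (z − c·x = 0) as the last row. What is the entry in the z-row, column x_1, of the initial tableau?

The z-row carries the negated objective coefficients: the x_1 entry is -5.

-5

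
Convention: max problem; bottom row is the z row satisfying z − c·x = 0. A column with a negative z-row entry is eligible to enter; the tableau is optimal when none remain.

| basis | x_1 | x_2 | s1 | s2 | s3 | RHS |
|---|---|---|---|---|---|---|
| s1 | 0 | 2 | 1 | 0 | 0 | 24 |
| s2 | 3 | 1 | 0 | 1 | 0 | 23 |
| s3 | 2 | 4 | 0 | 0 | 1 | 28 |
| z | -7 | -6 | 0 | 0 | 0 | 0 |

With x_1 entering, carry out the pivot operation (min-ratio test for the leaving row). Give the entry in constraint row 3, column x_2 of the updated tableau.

Ratio test on column x_1 — row 1: entry 0 ≤ 0; row 2: 23/3 = 23/3; row 3: 28/2 = 14. Minimum is 23/3 at row 2 (s2 leaves); pivot element 3.
Divide row 2 by 3; eliminate column x_1 from the other rows.
Row 3 update in column x_2: 4 − 2·(1/3) = 10/3.

10/3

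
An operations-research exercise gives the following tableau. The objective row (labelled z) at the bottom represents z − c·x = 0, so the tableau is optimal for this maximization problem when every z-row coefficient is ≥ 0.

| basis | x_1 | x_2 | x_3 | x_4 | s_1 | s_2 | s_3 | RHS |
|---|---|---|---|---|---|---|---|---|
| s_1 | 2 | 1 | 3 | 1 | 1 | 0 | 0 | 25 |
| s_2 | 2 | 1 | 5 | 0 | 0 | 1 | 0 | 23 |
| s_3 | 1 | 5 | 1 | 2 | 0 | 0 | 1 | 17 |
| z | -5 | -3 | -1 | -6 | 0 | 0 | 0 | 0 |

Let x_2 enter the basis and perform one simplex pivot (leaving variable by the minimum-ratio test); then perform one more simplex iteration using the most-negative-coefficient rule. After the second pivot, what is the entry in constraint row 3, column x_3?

Ratio test on column x_2 — row 1: 25/1 = 25; row 2: 23/1 = 23; row 3: 17/5 = 17/5. Minimum is 17/5 at row 3 (s_3 leaves); pivot element 5.
Divide row 3 by 5; eliminate column x_2 from the other rows.
Second iteration: most negative z-row entry is -24/5 in column x_4, so x_4 enters.
Ratio test on column x_4 — row 1: (108/5)/(3/5) = 36; row 2: entry -2/5 ≤ 0; row 3: (17/5)/(2/5) = 17/2. Minimum is 17/2 at row 3 (x_2 leaves); pivot element 2/5.
Divide row 3 by 2/5; eliminate column x_4 from the other rows.
After both pivots, the entry at constraint row 3, column x_3 is 1/2.

1/2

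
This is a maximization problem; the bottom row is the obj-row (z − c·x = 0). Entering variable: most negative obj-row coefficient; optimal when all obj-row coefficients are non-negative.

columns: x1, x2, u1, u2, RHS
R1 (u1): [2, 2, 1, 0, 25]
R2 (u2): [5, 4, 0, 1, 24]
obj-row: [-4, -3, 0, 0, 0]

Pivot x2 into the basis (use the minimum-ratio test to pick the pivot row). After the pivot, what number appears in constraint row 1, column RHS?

Ratio test on column x2 — row 1: 25/2 = 25/2; row 2: 24/4 = 6. Minimum is 6 at row 2 (u2 leaves); pivot element 4.
Divide row 2 by 4; eliminate column x2 from the other rows.
Row 1 update in column RHS: 25 − 2·6 = 13.

13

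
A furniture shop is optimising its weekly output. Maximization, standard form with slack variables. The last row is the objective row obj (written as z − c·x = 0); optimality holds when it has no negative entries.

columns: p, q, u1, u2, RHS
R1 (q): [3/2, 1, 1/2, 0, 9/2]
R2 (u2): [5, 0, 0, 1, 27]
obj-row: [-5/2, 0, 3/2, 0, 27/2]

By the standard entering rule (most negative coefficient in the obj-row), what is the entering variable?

p

Negative obj-row entries: p: -5/2.
The most negative is -5/2 in column p, so p enters.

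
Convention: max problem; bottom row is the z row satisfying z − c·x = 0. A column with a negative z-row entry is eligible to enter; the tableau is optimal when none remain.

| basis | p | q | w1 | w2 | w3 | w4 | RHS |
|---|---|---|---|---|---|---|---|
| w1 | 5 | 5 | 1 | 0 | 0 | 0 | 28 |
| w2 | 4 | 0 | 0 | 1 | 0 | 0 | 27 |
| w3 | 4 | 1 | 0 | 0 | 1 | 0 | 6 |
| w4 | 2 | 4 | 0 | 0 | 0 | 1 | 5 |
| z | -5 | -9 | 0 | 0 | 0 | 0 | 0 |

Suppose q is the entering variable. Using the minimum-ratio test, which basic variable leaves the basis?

Column q entries and ratios — w1: 28/5 = 28/5; w2: 0 ≤ 0, skip; w3: 6/1 = 6; w4: 5/4 = 5/4.
Smallest ratio is 5/4 in the row of w4, so w4 leaves.

w4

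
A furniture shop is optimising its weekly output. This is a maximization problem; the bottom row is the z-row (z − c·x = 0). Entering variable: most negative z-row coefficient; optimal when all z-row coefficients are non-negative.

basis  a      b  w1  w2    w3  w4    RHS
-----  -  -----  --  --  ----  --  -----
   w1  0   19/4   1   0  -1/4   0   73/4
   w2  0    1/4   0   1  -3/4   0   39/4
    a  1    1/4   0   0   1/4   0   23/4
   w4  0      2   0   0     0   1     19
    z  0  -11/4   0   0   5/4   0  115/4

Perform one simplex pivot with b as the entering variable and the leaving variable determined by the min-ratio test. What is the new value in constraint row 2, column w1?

Ratio test on column b — row 1: (73/4)/(19/4) = 73/19; row 2: (39/4)/(1/4) = 39; row 3: (23/4)/(1/4) = 23; row 4: 19/2 = 19/2. Minimum is 73/19 at row 1 (w1 leaves); pivot element 19/4.
Divide row 1 by 19/4; eliminate column b from the other rows.
Row 2 update in column w1: 0 − (1/4)·(4/19) = -1/19.

-1/19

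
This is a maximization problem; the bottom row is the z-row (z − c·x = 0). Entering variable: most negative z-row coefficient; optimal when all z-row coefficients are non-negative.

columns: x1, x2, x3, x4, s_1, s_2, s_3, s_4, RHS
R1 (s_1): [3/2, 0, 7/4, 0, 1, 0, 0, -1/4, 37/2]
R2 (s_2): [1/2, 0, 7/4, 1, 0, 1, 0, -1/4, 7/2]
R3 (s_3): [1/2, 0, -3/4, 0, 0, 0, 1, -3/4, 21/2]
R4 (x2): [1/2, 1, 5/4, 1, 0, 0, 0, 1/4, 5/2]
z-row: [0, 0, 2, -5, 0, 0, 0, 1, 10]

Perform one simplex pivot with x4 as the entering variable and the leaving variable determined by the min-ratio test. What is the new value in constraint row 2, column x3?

1/2

Ratio test on column x4 — row 1: entry 0 ≤ 0; row 2: (7/2)/1 = 7/2; row 3: entry 0 ≤ 0; row 4: (5/2)/1 = 5/2. Minimum is 5/2 at row 4 (x2 leaves); pivot element 1.
Divide row 4 by 1; eliminate column x4 from the other rows.
Row 2 update in column x3: 7/4 − 1·(5/4) = 1/2.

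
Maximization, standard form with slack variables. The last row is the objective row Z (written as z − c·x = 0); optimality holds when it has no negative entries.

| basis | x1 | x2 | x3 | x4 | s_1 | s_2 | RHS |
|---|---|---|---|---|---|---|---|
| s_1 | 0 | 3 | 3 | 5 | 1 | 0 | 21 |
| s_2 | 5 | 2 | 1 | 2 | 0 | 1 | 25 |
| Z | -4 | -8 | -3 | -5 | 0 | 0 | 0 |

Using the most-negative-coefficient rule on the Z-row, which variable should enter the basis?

x2

Negative Z-row entries: x1: -4, x2: -8, x3: -3, x4: -5.
The most negative is -8 in column x2, so x2 enters.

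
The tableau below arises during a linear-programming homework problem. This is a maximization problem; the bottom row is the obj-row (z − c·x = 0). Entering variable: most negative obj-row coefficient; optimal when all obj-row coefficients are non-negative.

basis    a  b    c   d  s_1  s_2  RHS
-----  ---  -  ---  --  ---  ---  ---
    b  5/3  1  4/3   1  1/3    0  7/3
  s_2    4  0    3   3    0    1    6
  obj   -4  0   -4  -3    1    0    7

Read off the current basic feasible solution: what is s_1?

0

s_1 is not in the basis, so in the current basic feasible solution s_1 = 0.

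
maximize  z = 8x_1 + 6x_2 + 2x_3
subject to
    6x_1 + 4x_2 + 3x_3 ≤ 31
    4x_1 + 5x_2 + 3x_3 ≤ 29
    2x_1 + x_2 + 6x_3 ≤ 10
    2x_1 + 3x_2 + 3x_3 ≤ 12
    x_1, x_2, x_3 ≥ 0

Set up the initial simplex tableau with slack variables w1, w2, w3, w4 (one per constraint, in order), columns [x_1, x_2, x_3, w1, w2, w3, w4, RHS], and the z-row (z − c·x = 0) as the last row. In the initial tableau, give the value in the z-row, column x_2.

-6

The z-row carries the negated objective coefficients: the x_2 entry is -6.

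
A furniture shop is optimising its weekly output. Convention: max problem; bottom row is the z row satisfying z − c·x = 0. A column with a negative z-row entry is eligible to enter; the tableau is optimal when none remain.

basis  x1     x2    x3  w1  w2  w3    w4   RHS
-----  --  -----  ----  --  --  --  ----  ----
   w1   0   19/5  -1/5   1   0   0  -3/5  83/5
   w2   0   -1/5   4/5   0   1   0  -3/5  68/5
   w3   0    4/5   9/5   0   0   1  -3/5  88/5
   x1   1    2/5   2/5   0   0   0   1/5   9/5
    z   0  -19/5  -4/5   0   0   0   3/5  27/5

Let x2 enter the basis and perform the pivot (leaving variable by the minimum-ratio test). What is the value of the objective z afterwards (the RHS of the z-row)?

22

Ratio test on column x2 — row 1: (83/5)/(19/5) = 83/19; row 2: entry -1/5 ≤ 0; row 3: (88/5)/(4/5) = 22; row 4: (9/5)/(2/5) = 9/2. Minimum is 83/19 at row 1 (w1 leaves); pivot element 19/5.
Pivot on row 1; the z-row RHS becomes 27/5 − (-19/5)·(83/19) = 22.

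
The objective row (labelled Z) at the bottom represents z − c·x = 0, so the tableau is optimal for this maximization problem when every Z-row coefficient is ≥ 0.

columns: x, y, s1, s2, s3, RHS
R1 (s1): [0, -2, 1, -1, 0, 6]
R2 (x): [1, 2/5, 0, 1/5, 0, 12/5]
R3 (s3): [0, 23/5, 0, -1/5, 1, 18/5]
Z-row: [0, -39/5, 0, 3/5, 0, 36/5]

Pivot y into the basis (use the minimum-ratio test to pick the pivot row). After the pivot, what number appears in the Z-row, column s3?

39/23

Ratio test on column y — row 1: entry -2 ≤ 0; row 2: (12/5)/(2/5) = 6; row 3: (18/5)/(23/5) = 18/23. Minimum is 18/23 at row 3 (s3 leaves); pivot element 23/5.
Divide row 3 by 23/5; eliminate column y from the other rows.
Z-row update in column s3: 0 − (-39/5)·(5/23) = 39/23.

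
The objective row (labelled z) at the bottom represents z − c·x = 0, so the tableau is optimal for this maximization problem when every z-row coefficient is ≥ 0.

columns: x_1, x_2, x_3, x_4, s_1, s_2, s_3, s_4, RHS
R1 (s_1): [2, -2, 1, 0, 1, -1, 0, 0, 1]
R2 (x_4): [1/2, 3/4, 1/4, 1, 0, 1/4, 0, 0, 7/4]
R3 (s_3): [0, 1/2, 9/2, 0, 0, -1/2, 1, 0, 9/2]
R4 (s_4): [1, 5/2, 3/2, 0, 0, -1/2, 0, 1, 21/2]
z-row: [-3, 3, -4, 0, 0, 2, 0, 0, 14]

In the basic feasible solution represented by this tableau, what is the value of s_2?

0

s_2 is not in the basis, so in the current basic feasible solution s_2 = 0.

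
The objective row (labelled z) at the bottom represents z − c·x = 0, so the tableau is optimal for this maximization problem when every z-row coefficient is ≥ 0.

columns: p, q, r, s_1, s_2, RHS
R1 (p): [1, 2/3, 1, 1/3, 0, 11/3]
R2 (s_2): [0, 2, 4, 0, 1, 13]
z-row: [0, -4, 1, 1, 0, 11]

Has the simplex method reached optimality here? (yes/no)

The z-row has a negative entry -4 in column q, so it is not optimal.

no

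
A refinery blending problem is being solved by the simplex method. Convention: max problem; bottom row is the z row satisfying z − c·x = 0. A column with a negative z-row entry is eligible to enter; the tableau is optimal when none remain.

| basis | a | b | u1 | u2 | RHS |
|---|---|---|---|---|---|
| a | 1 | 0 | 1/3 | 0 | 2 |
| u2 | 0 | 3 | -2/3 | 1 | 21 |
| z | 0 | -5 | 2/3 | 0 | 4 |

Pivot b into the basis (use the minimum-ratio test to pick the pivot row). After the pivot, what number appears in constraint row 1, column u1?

1/3

Ratio test on column b — row 1: entry 0 ≤ 0; row 2: 21/3 = 7. Minimum is 7 at row 2 (u2 leaves); pivot element 3.
Divide row 2 by 3; eliminate column b from the other rows.
Row 1 update in column u1: 1/3 − 0·(-2/9) = 1/3.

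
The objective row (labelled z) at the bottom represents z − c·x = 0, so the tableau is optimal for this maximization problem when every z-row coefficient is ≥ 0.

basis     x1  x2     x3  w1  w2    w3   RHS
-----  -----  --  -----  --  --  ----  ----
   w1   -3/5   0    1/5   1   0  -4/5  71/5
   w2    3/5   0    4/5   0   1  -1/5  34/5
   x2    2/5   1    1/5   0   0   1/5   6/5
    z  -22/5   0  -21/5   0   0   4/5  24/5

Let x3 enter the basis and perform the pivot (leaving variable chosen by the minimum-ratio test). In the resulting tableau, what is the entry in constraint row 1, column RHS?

Ratio test on column x3 — row 1: (71/5)/(1/5) = 71; row 2: (34/5)/(4/5) = 17/2; row 3: (6/5)/(1/5) = 6. Minimum is 6 at row 3 (x2 leaves); pivot element 1/5.
Divide row 3 by 1/5; eliminate column x3 from the other rows.
Row 1 update in column RHS: 71/5 − (1/5)·6 = 13.

13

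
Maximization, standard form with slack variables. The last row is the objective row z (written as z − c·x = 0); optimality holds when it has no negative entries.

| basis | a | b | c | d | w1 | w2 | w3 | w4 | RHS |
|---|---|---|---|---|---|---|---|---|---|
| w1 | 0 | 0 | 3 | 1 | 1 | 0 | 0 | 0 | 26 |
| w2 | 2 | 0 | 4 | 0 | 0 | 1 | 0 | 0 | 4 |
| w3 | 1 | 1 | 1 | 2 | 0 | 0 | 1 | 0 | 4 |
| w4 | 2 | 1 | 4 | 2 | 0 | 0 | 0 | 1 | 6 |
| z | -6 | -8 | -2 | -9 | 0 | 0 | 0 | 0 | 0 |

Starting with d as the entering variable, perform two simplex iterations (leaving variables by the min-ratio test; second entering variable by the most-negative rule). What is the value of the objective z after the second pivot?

32

Ratio test on column d — row 1: 26/1 = 26; row 2: entry 0 ≤ 0; row 3: 4/2 = 2; row 4: 6/2 = 3. Minimum is 2 at row 3 (w3 leaves); pivot element 2.
Pivot on row 3; the z-row RHS becomes 0 − (-9)·2 = 18.
Next entering variable (most negative z-row entry -7/2): b.
Ratio test on column b — row 1: entry -1/2 ≤ 0; row 2: entry 0 ≤ 0; row 3: 2/(1/2) = 4; row 4: entry 0 ≤ 0. Minimum is 4 at row 3 (d leaves); pivot element 1/2.
After the second pivot the z-row RHS is 18 − (-7/2)·4 = 32.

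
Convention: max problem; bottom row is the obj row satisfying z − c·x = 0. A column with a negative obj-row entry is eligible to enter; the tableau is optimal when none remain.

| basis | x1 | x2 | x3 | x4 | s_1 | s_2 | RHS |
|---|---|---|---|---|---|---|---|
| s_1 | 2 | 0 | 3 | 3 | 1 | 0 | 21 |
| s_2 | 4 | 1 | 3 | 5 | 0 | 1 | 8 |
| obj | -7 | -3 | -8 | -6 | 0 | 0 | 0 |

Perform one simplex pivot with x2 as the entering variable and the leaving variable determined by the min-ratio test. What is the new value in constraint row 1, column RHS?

Ratio test on column x2 — row 1: entry 0 ≤ 0; row 2: 8/1 = 8. Minimum is 8 at row 2 (s_2 leaves); pivot element 1.
Divide row 2 by 1; eliminate column x2 from the other rows.
Row 1 update in column RHS: 21 − 0·8 = 21.

21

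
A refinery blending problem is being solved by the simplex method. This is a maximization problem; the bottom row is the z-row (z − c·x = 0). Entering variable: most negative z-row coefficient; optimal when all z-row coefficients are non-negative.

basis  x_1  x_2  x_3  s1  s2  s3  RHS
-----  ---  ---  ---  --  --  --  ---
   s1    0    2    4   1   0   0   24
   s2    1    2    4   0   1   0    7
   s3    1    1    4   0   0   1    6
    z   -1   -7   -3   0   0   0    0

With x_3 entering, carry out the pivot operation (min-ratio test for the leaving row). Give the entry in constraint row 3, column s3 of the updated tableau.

1/4

Ratio test on column x_3 — row 1: 24/4 = 6; row 2: 7/4 = 7/4; row 3: 6/4 = 3/2. Minimum is 3/2 at row 3 (s3 leaves); pivot element 4.
Divide row 3 by 4; eliminate column x_3 from the other rows.
In the new row 3, the s3 entry is the old entry divided by the pivot: 1/4 = 1/4.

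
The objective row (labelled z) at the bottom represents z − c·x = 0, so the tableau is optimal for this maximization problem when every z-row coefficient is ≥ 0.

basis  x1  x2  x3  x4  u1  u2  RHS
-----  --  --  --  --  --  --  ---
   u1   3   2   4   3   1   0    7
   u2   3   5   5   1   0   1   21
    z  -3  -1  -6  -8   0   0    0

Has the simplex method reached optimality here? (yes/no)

no

The z-row has a negative entry -8 in column x4, so it is not optimal.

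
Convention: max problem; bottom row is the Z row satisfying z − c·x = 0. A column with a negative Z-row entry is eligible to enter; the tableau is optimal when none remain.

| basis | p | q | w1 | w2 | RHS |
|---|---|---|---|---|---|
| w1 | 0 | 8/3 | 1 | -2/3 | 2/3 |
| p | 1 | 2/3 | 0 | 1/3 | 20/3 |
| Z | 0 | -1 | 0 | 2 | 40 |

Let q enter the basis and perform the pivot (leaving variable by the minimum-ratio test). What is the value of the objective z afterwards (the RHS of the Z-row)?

Ratio test on column q — row 1: (2/3)/(8/3) = 1/4; row 2: (20/3)/(2/3) = 10. Minimum is 1/4 at row 1 (w1 leaves); pivot element 8/3.
Pivot on row 1; the Z-row RHS becomes 40 − (-1)·(1/4) = 161/4.

161/4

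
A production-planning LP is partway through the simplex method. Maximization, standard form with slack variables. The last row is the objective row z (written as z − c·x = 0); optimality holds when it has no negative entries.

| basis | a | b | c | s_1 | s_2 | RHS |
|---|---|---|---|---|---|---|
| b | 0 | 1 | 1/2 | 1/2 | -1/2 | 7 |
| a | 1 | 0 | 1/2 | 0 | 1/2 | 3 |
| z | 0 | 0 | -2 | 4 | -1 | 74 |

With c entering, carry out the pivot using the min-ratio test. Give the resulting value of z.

86

Ratio test on column c — row 1: 7/(1/2) = 14; row 2: 3/(1/2) = 6. Minimum is 6 at row 2 (a leaves); pivot element 1/2.
Pivot on row 2; the z-row RHS becomes 74 − (-2)·6 = 86.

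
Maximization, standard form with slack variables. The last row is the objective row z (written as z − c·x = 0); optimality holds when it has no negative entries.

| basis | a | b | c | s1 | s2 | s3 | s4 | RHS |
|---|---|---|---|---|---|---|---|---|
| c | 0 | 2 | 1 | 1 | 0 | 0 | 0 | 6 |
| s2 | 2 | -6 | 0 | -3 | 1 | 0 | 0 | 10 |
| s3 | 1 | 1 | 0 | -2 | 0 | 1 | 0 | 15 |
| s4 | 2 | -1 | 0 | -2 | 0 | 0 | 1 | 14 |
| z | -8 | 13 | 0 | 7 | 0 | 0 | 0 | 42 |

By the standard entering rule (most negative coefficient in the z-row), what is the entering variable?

Negative z-row entries: a: -8.
The most negative is -8 in column a, so a enters.

a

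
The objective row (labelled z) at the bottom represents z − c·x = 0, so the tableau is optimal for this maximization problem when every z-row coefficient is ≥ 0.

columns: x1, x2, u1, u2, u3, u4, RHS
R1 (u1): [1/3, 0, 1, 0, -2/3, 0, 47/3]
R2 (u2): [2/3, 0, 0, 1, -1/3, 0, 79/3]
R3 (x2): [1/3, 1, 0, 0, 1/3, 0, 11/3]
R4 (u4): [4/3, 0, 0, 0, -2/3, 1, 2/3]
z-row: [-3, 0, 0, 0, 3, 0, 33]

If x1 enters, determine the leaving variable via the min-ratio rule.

u4

Column x1 entries and ratios — u1: (47/3)/(1/3) = 47; u2: (79/3)/(2/3) = 79/2; x2: (11/3)/(1/3) = 11; u4: (2/3)/(4/3) = 1/2.
Smallest ratio is 1/2 in the row of u4, so u4 leaves.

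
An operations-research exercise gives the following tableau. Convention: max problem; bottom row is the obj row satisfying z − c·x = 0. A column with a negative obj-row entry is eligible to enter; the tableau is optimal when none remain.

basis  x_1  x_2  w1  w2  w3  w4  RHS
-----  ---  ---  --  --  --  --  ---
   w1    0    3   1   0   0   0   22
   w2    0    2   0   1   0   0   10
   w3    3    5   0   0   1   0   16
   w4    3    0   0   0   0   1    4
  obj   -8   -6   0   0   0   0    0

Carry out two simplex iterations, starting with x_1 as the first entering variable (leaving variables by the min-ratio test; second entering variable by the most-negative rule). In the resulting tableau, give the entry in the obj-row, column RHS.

Ratio test on column x_1 — row 1: entry 0 ≤ 0; row 2: entry 0 ≤ 0; row 3: 16/3 = 16/3; row 4: 4/3 = 4/3. Minimum is 4/3 at row 4 (w4 leaves); pivot element 3.
Divide row 4 by 3; eliminate column x_1 from the other rows.
Second iteration: most negative obj-row entry is -6 in column x_2, so x_2 enters.
Ratio test on column x_2 — row 1: 22/3 = 22/3; row 2: 10/2 = 5; row 3: 12/5 = 12/5; row 4: entry 0 ≤ 0. Minimum is 12/5 at row 3 (w3 leaves); pivot element 5.
Divide row 3 by 5; eliminate column x_2 from the other rows.
After both pivots, the entry at the obj-row, column RHS is 376/15.

376/15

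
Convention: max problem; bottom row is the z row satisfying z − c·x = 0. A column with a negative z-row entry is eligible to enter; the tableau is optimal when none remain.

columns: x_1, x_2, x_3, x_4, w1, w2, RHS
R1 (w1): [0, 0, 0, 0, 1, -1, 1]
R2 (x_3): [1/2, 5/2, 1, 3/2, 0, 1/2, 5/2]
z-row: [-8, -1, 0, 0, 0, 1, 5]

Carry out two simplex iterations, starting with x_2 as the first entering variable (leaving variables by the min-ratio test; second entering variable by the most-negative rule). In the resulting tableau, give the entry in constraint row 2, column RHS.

5

Ratio test on column x_2 — row 1: entry 0 ≤ 0; row 2: (5/2)/(5/2) = 1. Minimum is 1 at row 2 (x_3 leaves); pivot element 5/2.
Divide row 2 by 5/2; eliminate column x_2 from the other rows.
Second iteration: most negative z-row entry is -39/5 in column x_1, so x_1 enters.
Ratio test on column x_1 — row 1: entry 0 ≤ 0; row 2: 1/(1/5) = 5. Minimum is 5 at row 2 (x_2 leaves); pivot element 1/5.
Divide row 2 by 1/5; eliminate column x_1 from the other rows.
After both pivots, the entry at constraint row 2, column RHS is 5.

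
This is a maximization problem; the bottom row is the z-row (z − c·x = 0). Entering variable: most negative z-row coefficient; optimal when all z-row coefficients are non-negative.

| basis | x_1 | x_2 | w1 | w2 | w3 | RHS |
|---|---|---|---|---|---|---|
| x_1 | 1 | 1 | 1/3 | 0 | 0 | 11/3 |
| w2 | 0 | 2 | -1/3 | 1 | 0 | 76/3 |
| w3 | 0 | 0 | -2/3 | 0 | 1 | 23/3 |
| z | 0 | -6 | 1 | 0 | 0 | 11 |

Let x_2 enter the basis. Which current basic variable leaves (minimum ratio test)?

x_1

Column x_2 entries and ratios — x_1: (11/3)/1 = 11/3; w2: (76/3)/2 = 38/3; w3: 0 ≤ 0, skip.
Smallest ratio is 11/3 in the row of x_1, so x_1 leaves.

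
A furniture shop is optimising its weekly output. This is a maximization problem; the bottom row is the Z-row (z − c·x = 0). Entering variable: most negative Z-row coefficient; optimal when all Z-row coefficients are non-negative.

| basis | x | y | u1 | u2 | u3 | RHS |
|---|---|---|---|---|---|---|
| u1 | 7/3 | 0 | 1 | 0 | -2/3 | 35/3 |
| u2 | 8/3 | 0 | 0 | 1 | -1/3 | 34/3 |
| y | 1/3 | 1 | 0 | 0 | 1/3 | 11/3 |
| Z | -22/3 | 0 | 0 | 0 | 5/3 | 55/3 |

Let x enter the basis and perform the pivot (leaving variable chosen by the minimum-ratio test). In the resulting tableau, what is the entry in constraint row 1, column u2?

-7/8

Ratio test on column x — row 1: (35/3)/(7/3) = 5; row 2: (34/3)/(8/3) = 17/4; row 3: (11/3)/(1/3) = 11. Minimum is 17/4 at row 2 (u2 leaves); pivot element 8/3.
Divide row 2 by 8/3; eliminate column x from the other rows.
Row 1 update in column u2: 0 − (7/3)·(3/8) = -7/8.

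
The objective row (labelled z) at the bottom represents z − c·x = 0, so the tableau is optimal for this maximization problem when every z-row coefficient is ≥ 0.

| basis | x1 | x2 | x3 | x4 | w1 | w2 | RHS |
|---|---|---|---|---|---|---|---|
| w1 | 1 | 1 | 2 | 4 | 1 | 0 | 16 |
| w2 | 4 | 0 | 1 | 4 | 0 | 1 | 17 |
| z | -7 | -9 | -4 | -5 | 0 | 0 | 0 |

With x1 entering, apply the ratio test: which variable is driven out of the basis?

w2

Column x1 entries and ratios — w1: 16/1 = 16; w2: 17/4 = 17/4.
Smallest ratio is 17/4 in the row of w2, so w2 leaves.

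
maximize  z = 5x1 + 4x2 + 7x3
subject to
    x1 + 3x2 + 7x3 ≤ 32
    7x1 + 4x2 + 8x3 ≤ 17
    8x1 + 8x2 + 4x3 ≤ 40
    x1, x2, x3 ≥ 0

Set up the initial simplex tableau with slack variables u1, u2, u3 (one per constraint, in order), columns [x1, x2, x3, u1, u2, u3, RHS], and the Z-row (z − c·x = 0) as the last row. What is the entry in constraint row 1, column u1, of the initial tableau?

Slack u1 belongs to constraint 1; its column is the unit vector e_1, so the entry in row 1 is 1.

1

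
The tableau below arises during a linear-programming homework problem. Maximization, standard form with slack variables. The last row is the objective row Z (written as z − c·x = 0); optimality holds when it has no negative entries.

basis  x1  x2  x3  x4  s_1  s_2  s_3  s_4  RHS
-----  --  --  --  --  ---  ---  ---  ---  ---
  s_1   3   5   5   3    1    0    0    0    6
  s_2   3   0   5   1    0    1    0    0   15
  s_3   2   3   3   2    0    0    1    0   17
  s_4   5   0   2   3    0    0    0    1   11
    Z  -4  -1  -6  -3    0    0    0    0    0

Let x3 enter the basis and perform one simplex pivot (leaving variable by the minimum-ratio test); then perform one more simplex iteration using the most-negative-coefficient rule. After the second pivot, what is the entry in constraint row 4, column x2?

-25/3

Ratio test on column x3 — row 1: 6/5 = 6/5; row 2: 15/5 = 3; row 3: 17/3 = 17/3; row 4: 11/2 = 11/2. Minimum is 6/5 at row 1 (s_1 leaves); pivot element 5.
Divide row 1 by 5; eliminate column x3 from the other rows.
Second iteration: most negative Z-row entry is -2/5 in column x1, so x1 enters.
Ratio test on column x1 — row 1: (6/5)/(3/5) = 2; row 2: entry 0 ≤ 0; row 3: (67/5)/(1/5) = 67; row 4: (43/5)/(19/5) = 43/19. Minimum is 2 at row 1 (x3 leaves); pivot element 3/5.
Divide row 1 by 3/5; eliminate column x1 from the other rows.
After both pivots, the entry at constraint row 4, column x2 is -25/3.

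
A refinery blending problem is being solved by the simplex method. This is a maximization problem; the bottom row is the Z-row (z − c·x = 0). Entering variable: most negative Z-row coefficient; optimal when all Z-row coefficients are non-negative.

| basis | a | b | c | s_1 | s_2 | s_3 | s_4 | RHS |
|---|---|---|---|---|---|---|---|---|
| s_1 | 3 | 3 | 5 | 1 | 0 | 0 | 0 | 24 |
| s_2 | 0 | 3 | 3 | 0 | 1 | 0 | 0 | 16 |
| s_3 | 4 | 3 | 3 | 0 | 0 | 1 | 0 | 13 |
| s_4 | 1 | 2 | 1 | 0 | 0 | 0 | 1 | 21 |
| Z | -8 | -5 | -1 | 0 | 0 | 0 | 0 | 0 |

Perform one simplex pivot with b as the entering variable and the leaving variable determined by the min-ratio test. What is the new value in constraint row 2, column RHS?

3

Ratio test on column b — row 1: 24/3 = 8; row 2: 16/3 = 16/3; row 3: 13/3 = 13/3; row 4: 21/2 = 21/2. Minimum is 13/3 at row 3 (s_3 leaves); pivot element 3.
Divide row 3 by 3; eliminate column b from the other rows.
Row 2 update in column RHS: 16 − 3·(13/3) = 3.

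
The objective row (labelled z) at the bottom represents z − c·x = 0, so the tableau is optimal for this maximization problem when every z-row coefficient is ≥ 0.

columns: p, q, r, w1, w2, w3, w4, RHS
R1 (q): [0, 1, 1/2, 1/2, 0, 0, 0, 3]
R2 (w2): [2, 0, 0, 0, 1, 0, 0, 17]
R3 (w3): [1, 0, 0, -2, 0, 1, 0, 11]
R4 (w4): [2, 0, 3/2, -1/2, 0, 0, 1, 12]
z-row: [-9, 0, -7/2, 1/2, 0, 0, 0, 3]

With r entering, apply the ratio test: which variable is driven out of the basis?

Column r entries and ratios — q: 3/(1/2) = 6; w2: 0 ≤ 0, skip; w3: 0 ≤ 0, skip; w4: 12/(3/2) = 8.
Smallest ratio is 6 in the row of q, so q leaves.

q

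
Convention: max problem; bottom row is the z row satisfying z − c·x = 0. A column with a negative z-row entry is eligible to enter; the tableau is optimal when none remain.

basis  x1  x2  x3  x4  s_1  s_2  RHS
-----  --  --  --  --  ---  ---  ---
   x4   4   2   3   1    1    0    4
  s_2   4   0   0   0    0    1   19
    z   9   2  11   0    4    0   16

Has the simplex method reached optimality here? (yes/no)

Every z-row coefficient is ≥ 0, so the tableau is optimal.

yes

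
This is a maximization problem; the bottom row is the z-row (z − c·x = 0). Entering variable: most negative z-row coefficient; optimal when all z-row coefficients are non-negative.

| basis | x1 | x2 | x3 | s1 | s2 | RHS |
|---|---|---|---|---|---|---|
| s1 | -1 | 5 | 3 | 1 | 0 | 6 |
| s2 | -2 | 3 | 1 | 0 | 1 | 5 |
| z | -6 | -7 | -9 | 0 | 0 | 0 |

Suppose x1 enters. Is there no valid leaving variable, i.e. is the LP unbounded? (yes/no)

yes

Every constraint-row entry in column x1 is ≤ 0, so increasing x1 is unbounded.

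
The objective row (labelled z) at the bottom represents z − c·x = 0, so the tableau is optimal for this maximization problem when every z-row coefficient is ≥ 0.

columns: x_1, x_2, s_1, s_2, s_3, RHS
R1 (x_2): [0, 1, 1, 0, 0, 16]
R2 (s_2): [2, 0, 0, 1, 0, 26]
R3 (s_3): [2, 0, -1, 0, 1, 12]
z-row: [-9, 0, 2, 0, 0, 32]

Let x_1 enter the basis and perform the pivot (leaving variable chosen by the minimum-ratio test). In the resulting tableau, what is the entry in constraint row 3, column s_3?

1/2

Ratio test on column x_1 — row 1: entry 0 ≤ 0; row 2: 26/2 = 13; row 3: 12/2 = 6. Minimum is 6 at row 3 (s_3 leaves); pivot element 2.
Divide row 3 by 2; eliminate column x_1 from the other rows.
In the new row 3, the s_3 entry is the old entry divided by the pivot: 1/2 = 1/2.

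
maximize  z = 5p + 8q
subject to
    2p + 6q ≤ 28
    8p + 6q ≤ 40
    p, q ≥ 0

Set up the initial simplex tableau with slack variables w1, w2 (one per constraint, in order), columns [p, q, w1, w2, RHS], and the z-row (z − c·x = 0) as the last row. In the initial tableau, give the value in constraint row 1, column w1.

Slack w1 belongs to constraint 1; its column is the unit vector e_1, so the entry in row 1 is 1.

1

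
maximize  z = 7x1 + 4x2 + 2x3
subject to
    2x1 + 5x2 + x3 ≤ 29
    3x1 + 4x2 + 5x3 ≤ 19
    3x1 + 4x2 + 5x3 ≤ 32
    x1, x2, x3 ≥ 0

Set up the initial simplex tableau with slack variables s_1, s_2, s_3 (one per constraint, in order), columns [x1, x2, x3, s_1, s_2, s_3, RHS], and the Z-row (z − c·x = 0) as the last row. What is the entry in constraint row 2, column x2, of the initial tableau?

4

Constraint 2 has coefficient 4 on x2.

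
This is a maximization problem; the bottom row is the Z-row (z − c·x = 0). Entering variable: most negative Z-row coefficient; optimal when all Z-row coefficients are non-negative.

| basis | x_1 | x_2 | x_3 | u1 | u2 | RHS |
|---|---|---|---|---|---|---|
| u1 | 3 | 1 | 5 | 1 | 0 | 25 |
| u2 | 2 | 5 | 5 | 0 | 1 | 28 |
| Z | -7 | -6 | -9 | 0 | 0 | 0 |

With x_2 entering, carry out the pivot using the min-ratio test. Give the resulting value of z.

168/5

Ratio test on column x_2 — row 1: 25/1 = 25; row 2: 28/5 = 28/5. Minimum is 28/5 at row 2 (u2 leaves); pivot element 5.
Pivot on row 2; the Z-row RHS becomes 0 − (-6)·(28/5) = 168/5.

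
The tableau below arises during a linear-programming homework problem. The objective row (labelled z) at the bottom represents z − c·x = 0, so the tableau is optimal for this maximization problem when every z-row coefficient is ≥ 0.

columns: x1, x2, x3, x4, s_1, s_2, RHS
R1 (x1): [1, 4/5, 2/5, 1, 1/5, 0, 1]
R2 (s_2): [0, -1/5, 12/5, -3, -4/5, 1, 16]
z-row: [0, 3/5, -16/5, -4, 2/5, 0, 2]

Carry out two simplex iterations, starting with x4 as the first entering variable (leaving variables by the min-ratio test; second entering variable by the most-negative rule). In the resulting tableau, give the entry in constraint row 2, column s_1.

-2

Ratio test on column x4 — row 1: 1/1 = 1; row 2: entry -3 ≤ 0. Minimum is 1 at row 1 (x1 leaves); pivot element 1.
Divide row 1 by 1; eliminate column x4 from the other rows.
Second iteration: most negative z-row entry is -8/5 in column x3, so x3 enters.
Ratio test on column x3 — row 1: 1/(2/5) = 5/2; row 2: 19/(18/5) = 95/18. Minimum is 5/2 at row 1 (x4 leaves); pivot element 2/5.
Divide row 1 by 2/5; eliminate column x3 from the other rows.
After both pivots, the entry at constraint row 2, column s_1 is -2.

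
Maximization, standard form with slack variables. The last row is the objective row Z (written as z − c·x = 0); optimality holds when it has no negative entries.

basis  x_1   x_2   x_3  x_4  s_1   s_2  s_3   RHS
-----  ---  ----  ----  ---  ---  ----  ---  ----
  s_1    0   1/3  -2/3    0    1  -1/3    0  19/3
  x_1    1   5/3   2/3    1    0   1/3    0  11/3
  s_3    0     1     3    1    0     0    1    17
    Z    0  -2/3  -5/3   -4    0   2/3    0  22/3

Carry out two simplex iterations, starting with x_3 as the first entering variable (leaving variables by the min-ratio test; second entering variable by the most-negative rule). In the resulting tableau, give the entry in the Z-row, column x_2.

Ratio test on column x_3 — row 1: entry -2/3 ≤ 0; row 2: (11/3)/(2/3) = 11/2; row 3: 17/3 = 17/3. Minimum is 11/2 at row 2 (x_1 leaves); pivot element 2/3.
Divide row 2 by 2/3; eliminate column x_3 from the other rows.
Second iteration: most negative Z-row entry is -3/2 in column x_4, so x_4 enters.
Ratio test on column x_4 — row 1: 10/1 = 10; row 2: (11/2)/(3/2) = 11/3; row 3: entry -7/2 ≤ 0. Minimum is 11/3 at row 2 (x_3 leaves); pivot element 3/2.
Divide row 2 by 3/2; eliminate column x_4 from the other rows.
After both pivots, the entry at the Z-row, column x_2 is 6.

6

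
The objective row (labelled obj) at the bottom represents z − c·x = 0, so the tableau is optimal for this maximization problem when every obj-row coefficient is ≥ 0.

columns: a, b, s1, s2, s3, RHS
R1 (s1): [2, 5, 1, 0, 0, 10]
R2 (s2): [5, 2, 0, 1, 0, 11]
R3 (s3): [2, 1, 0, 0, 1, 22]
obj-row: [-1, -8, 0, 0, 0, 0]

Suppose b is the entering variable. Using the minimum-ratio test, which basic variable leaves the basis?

s1

Column b entries and ratios — s1: 10/5 = 2; s2: 11/2 = 11/2; s3: 22/1 = 22.
Smallest ratio is 2 in the row of s1, so s1 leaves.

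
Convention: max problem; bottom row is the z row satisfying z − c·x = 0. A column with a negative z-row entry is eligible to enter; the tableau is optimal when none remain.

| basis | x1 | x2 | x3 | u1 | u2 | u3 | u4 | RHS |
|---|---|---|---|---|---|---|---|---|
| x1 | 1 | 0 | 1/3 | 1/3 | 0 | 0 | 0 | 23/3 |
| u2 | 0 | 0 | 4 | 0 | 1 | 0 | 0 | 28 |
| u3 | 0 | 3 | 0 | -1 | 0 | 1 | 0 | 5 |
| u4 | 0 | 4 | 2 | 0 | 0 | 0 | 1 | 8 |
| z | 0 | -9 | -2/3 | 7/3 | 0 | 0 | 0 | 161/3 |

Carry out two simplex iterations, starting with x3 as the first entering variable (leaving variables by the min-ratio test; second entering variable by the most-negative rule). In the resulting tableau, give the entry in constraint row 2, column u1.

-8/3

Ratio test on column x3 — row 1: (23/3)/(1/3) = 23; row 2: 28/4 = 7; row 3: entry 0 ≤ 0; row 4: 8/2 = 4. Minimum is 4 at row 4 (u4 leaves); pivot element 2.
Divide row 4 by 2; eliminate column x3 from the other rows.
Second iteration: most negative z-row entry is -23/3 in column x2, so x2 enters.
Ratio test on column x2 — row 1: entry -2/3 ≤ 0; row 2: entry -8 ≤ 0; row 3: 5/3 = 5/3; row 4: 4/2 = 2. Minimum is 5/3 at row 3 (u3 leaves); pivot element 3.
Divide row 3 by 3; eliminate column x2 from the other rows.
After both pivots, the entry at constraint row 2, column u1 is -8/3.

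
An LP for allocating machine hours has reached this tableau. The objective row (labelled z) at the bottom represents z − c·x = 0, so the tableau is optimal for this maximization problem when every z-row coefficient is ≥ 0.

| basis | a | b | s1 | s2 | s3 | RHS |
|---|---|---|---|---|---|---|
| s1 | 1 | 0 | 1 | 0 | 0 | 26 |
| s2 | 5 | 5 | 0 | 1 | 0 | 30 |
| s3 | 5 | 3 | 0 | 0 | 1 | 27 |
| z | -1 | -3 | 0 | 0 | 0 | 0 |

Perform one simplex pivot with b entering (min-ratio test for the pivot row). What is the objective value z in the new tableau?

Ratio test on column b — row 1: entry 0 ≤ 0; row 2: 30/5 = 6; row 3: 27/3 = 9. Minimum is 6 at row 2 (s2 leaves); pivot element 5.
Pivot on row 2; the z-row RHS becomes 0 − (-3)·6 = 18.

18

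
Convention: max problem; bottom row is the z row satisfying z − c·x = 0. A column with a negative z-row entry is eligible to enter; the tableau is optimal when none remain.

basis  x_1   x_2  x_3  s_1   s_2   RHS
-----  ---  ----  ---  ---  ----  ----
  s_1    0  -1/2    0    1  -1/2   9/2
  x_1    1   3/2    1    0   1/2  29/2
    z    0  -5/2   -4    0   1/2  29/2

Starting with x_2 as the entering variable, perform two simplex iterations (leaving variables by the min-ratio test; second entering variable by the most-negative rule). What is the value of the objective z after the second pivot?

145/2

Ratio test on column x_2 — row 1: entry -1/2 ≤ 0; row 2: (29/2)/(3/2) = 29/3. Minimum is 29/3 at row 2 (x_1 leaves); pivot element 3/2.
Pivot on row 2; the z-row RHS becomes 29/2 − (-5/2)·(29/3) = 116/3.
Next entering variable (most negative z-row entry -7/3): x_3.
Ratio test on column x_3 — row 1: (28/3)/(1/3) = 28; row 2: (29/3)/(2/3) = 29/2. Minimum is 29/2 at row 2 (x_2 leaves); pivot element 2/3.
After the second pivot the z-row RHS is 116/3 − (-7/3)·(29/2) = 145/2.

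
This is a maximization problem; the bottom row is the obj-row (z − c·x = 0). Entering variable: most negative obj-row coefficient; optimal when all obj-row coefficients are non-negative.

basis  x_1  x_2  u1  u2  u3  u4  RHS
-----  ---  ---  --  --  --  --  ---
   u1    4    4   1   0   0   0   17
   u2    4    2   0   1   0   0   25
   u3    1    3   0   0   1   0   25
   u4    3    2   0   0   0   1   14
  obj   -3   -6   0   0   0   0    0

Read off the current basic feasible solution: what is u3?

25

u3 is basic (row 3); its value is the RHS of that row, 25.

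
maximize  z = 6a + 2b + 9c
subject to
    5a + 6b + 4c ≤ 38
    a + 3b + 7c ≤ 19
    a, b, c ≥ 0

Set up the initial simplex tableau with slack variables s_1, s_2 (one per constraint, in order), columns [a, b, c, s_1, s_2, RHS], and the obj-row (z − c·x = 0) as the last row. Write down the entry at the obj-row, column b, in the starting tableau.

The obj-row carries the negated objective coefficients: the b entry is -2.

-2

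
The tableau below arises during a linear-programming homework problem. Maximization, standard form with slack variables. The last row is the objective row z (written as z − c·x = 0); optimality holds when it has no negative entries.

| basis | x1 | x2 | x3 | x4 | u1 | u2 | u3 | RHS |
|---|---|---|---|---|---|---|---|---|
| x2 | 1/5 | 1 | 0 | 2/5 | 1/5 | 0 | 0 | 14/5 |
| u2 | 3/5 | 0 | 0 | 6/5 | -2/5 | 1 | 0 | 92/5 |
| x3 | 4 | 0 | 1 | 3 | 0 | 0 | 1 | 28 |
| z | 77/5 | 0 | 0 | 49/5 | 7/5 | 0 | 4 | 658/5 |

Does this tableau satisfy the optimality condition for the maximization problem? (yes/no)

Every z-row coefficient is ≥ 0, so the tableau is optimal.

yes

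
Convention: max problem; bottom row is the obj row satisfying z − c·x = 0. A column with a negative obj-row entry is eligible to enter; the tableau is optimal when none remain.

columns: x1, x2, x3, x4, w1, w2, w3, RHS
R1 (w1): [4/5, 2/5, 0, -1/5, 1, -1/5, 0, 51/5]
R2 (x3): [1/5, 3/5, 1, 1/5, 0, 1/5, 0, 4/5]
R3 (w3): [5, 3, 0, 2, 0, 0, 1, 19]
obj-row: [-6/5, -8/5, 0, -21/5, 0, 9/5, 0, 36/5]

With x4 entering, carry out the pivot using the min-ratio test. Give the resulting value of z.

24

Ratio test on column x4 — row 1: entry -1/5 ≤ 0; row 2: (4/5)/(1/5) = 4; row 3: 19/2 = 19/2. Minimum is 4 at row 2 (x3 leaves); pivot element 1/5.
Pivot on row 2; the obj-row RHS becomes 36/5 − (-21/5)·4 = 24.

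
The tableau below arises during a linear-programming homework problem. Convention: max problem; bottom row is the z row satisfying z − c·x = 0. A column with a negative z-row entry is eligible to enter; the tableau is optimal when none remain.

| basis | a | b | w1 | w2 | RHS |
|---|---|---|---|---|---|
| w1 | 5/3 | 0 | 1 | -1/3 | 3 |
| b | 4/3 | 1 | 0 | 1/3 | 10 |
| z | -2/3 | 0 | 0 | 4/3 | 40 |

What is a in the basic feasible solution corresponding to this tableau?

0

a is not in the basis, so in the current basic feasible solution a = 0.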